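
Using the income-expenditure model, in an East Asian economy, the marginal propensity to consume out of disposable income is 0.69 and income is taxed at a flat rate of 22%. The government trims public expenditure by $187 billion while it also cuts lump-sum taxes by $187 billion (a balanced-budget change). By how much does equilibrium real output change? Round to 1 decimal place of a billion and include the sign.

Expenditure multiplier = 1/(1 − c(1−t)) = 1/(1 − 0.69×0.78) = 1/0.4618 ≈ 2.165.
ΔG contributes k·ΔG = (−$187 billion) / 0.4618 ≈ −$404.9 billion.
ΔT of −$187 billion changes first-round spending by −c·ΔT = +$129.03 billion, contributing k·(−c·ΔT) = (+$129.03 billion) / 0.4618 ≈ +$279.4 billion.
Net ΔY = k(ΔG − c·ΔT) = (−$57.97 billion) / 0.4618 ≈ −$125.5 billion.

−$125.5 billion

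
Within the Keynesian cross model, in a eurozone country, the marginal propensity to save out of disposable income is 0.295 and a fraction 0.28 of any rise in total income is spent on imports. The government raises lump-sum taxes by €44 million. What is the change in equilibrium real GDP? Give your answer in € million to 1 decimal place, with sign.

−€53.9 million

MPC = 1 − MPS = 1 − 0.295 = 0.705.
A lump-sum tax change of +€44 million shifts disposable income by −€44 million; first-round consumption changes by −c × ΔT = −0.705 × (+€44 million) = −€31.02 million.
Expenditure multiplier = 1/(1 − c + m) = 1/(1 − 0.705 + 0.28) = 1/0.575 ≈ 1.739.
The tax multiplier is −c × k ≈ −1.226, so ΔY = k × (−c·ΔT) = (−€31.02 million) / 0.575 ≈ −€53.9 million.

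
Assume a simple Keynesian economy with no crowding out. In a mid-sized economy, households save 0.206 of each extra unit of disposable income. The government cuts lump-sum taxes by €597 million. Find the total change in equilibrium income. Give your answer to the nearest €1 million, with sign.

MPC = 1 − MPS = 1 − 0.206 = 0.794.
A lump-sum tax change of −€597 million shifts disposable income by +€597 million; first-round consumption changes by −c × ΔT = −0.794 × (−€597 million) = +€474.018 million.
Expenditure multiplier = 1/(1 − MPC) = 1/(1 − 0.794) = 1/0.206 ≈ 4.854.
The tax multiplier is −c × k ≈ −3.854, so ΔY = k × (−c·ΔT) = (+€474.018 million) / 0.206 ≈ +€2,301 million.

+€2,301 million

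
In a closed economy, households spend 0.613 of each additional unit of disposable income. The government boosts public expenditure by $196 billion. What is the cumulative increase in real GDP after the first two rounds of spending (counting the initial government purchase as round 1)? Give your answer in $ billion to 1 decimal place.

Round 1 adds ΔG = $196 billion; each later round is MPC = 0.613 times the previous.
After 2 rounds: 196 + 120.148 = ΔG·(1 − c^2)/(1 − c) = 196 × (1 − 0.375769)/0.387 ≈ $316.1 billion.

$316.1 billion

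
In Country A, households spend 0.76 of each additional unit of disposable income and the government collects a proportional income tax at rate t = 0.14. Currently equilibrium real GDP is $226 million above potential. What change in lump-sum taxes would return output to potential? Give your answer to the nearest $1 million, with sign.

Spending multiplier = 1/(1 − c(1−t)) = 1/(1 − 0.76×0.86) = 1/0.3464 ≈ 2.887.
Tax multiplier = −c·k = −0.76/0.3464 ≈ −2.194. Need ΔY = −$226 million, so ΔT = ΔY/(−c·k) = −(−$226 million) × 0.3464 / 0.76 ≈ +$103 million.
The government should raise lump-sum taxes by $103 million.

+$103 million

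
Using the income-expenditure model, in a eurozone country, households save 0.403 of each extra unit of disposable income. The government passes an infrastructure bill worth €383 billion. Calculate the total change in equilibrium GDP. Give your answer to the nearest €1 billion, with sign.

MPC = 1 − MPS = 1 − 0.403 = 0.597.
Government-spending multiplier = 1/(1 − MPC) = 1/(1 − 0.597) = 1/0.403 ≈ 2.481.
ΔY = k × ΔG = (+€383 billion) / 0.403 ≈ +€950 billion.

+€950 billion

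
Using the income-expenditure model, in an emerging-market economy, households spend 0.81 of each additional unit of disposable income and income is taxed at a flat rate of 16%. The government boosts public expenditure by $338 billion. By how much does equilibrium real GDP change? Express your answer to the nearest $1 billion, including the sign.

Expenditure multiplier = 1/(1 − c(1−t)) = 1/(1 − 0.81×0.84) = 1/0.3196 ≈ 3.129.
ΔY = k × ΔG = (+$338 billion) / 0.3196 ≈ +$1,058 billion.

+$1,058 billion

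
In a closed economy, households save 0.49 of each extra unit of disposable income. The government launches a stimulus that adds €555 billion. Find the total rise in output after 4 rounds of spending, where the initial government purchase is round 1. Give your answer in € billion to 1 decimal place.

MPC = 1 − MPS = 1 − 0.49 = 0.51.
Round 1 adds ΔG = €555 billion; each later round is MPC = 0.51 times the previous.
After 4 rounds: 555 + 283.05 + 144.3555 + 73.621305 = ΔG·(1 − c^4)/(1 − c) = 555 × (1 − 0.06765201)/0.49 ≈ €1,056 billion.

€1,056.0 billion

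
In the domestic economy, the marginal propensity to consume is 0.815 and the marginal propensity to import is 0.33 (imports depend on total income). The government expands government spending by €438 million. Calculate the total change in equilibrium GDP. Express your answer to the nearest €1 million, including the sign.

+€850 million

Spending multiplier = 1/(1 − c + m) = 1/(1 − 0.815 + 0.33) = 1/0.515 ≈ 1.942.
ΔY = k × ΔG = (+€438 million) / 0.515 ≈ +€850 million.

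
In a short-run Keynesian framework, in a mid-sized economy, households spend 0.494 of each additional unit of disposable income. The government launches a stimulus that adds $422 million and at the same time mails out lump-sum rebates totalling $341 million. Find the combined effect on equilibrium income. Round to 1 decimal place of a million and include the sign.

Expenditure multiplier = 1/(1 − MPC) = 1/(1 − 0.494) = 1/0.506 ≈ 1.976.
ΔG contributes k·ΔG = (+$422 million) / 0.506 ≈ +$834 million.
ΔT of −$341 million changes first-round spending by −c·ΔT = +$168.454 million, contributing k·(−c·ΔT) = (+$168.454 million) / 0.506 ≈ +$332.9 million.
Net ΔY = k(ΔG − c·ΔT) = (+$590.454 million) / 0.506 ≈ +$1,166.9 million.

+$1,166.9 million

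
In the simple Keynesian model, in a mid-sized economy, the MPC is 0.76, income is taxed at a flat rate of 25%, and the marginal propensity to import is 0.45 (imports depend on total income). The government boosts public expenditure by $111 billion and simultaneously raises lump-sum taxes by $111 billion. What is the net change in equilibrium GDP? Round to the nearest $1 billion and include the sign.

Expenditure multiplier = 1/(1 − c(1−t) + m) = 1/(1 − 0.76×0.75 + 0.45) = 1/0.88 ≈ 1.136.
ΔG contributes k·ΔG = (+$111 billion) / 0.88 ≈ +$126.1 billion.
ΔT of +$111 billion changes first-round spending by −c·ΔT = −$84.36 billion, contributing k·(−c·ΔT) = (−$84.36 billion) / 0.88 ≈ −$95.9 billion.
Net ΔY = k(ΔG − c·ΔT) = (+$26.64 billion) / 0.88 ≈ +$30 billion.

+$30 billion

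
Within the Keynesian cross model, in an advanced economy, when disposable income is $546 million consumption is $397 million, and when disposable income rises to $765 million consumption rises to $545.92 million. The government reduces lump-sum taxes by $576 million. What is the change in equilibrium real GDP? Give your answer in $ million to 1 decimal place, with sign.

MPC = ΔC/ΔYd = (545.92 − 397)/(765 − 546) = 148.92/219 = 0.68.
A lump-sum tax change of −$576 million shifts disposable income by +$576 million; first-round consumption changes by −c × ΔT = −0.68 × (−$576 million) = +$391.68 million.
Expenditure multiplier = 1/(1 − MPC) = 1/(1 − 0.68) = 1/0.32 = 3.125.
The tax multiplier is −c × k = −2.125, so ΔY = k × (−c·ΔT) = (+$391.68 million) / 0.32 = +$1,224 million.

+$1,224.0 million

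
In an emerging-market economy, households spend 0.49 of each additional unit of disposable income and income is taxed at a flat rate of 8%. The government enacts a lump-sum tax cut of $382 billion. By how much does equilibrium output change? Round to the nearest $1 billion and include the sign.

A lump-sum tax change of −$382 billion shifts disposable income by +$382 billion; first-round consumption changes by −c × ΔT = −0.49 × (−$382 billion) = +$187.18 billion.
Expenditure multiplier = 1/(1 − c(1−t)) = 1/(1 − 0.49×0.92) = 1/0.5492 ≈ 1.821.
The tax multiplier is −c × k ≈ −0.892, so ΔY = k × (−c·ΔT) = (+$187.18 billion) / 0.5492 ≈ +$341 billion.

+$341 billion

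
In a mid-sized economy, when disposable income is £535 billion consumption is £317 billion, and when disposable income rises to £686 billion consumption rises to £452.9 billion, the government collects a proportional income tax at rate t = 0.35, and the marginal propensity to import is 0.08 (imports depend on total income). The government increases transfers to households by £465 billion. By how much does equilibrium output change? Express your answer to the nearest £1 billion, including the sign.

MPC = ΔC/ΔYd = (452.9 − 317)/(686 − 535) = 135.9/151 = 0.9.
The transfer change shifts disposable income by +£465 billion, so first-round consumption changes by c·ΔTR = 0.9 × (+£465 billion) = +£418.5 billion.
Expenditure multiplier = 1/(1 − c(1−t) + m) = 1/(1 − 0.9×0.65 + 0.08) = 1/0.495 ≈ 2.02.
The transfer multiplier is c × k ≈ 1.818, so ΔY = k × (c·ΔTR) = (+£418.5 billion) / 0.495 ≈ +£845 billion.

+£845 billion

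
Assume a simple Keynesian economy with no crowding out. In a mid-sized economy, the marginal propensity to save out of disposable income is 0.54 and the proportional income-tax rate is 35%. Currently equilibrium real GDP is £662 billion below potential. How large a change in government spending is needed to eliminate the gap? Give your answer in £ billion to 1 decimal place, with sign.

+£464.1 billion

MPC = 1 − MPS = 1 − 0.54 = 0.46.
Spending multiplier = 1/(1 − c(1−t)) = 1/(1 − 0.46×0.65) = 1/0.701 ≈ 1.427.
Need ΔY = +£662 billion, so ΔG = ΔY/k = (+£662 billion) × 0.701 ≈ +£464.1 billion.
The government should increase government spending by £464.1 billion.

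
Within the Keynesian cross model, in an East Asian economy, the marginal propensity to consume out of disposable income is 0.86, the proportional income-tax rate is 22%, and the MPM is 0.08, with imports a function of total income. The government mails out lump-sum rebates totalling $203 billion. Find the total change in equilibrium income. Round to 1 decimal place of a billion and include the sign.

+$426.6 billion

A lump-sum tax change of −$203 billion shifts disposable income by +$203 billion; first-round consumption changes by −c × ΔT = −0.86 × (−$203 billion) = +$174.58 billion.
Expenditure multiplier = 1/(1 − c(1−t) + m) = 1/(1 − 0.86×0.78 + 0.08) = 1/0.4092 ≈ 2.444.
The tax multiplier is −c × k ≈ −2.102, so ΔY = k × (−c·ΔT) = (+$174.58 billion) / 0.4092 ≈ +$426.6 billion.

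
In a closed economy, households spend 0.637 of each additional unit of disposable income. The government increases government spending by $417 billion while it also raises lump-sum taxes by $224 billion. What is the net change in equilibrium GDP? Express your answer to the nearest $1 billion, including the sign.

Expenditure multiplier = 1/(1 − MPC) = 1/(1 − 0.637) = 1/0.363 ≈ 2.755.
ΔG contributes k·ΔG = (+$417 billion) / 0.363 ≈ +$1,148.8 billion.
ΔT of +$224 billion changes first-round spending by −c·ΔT = −$142.688 billion, contributing k·(−c·ΔT) = (−$142.688 billion) / 0.363 ≈ −$393.1 billion.
Net ΔY = k(ΔG − c·ΔT) = (+$274.312 billion) / 0.363 ≈ +$756 billion.

+$756 billion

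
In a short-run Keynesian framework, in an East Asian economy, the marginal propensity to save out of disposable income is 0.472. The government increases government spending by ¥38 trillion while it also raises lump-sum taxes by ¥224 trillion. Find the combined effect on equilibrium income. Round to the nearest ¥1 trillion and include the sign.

MPC = 1 − MPS = 1 − 0.472 = 0.528.
Expenditure multiplier = 1/(1 − MPC) = 1/(1 − 0.528) = 1/0.472 ≈ 2.119.
ΔG contributes k·ΔG = (+¥38 trillion) / 0.472 ≈ +¥80.5 trillion.
ΔT of +¥224 trillion changes first-round spending by −c·ΔT = −¥118.272 trillion, contributing k·(−c·ΔT) = (−¥118.272 trillion) / 0.472 ≈ −¥250.6 trillion.
Net ΔY = k(ΔG − c·ΔT) = (−¥80.272 trillion) / 0.472 ≈ −¥170 trillion.

−¥170 trillion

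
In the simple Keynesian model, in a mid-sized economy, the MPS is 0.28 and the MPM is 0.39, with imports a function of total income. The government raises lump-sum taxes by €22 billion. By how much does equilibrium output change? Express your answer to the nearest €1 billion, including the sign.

MPC = 1 − MPS = 1 − 0.28 = 0.72.
A lump-sum tax change of +€22 billion shifts disposable income by −€22 billion; first-round consumption changes by −c × ΔT = −0.72 × (+€22 billion) = −€15.84 billion.
Expenditure multiplier = 1/(1 − c + m) = 1/(1 − 0.72 + 0.39) = 1/0.67 ≈ 1.493.
The tax multiplier is −c × k ≈ −1.075, so ΔY = k × (−c·ΔT) = (−€15.84 billion) / 0.67 ≈ −€24 billion.

−€24 billion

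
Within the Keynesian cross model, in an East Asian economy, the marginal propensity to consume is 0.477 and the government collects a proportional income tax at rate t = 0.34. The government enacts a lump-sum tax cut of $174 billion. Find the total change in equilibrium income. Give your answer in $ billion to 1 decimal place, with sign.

+$121.1 billion

A lump-sum tax change of −$174 billion shifts disposable income by +$174 billion; first-round consumption changes by −c × ΔT = −0.477 × (−$174 billion) = +$82.998 billion.
Expenditure multiplier = 1/(1 − c(1−t)) = 1/(1 − 0.477×0.66) = 1/0.68518 ≈ 1.459.
The tax multiplier is −c × k ≈ −0.696, so ΔY = k × (−c·ΔT) = (+$82.998 billion) / 0.68518 ≈ +$121.1 billion.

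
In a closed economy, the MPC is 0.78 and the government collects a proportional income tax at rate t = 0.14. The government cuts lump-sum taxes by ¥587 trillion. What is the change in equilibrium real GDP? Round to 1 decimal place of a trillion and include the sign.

A lump-sum tax change of −¥587 trillion shifts disposable income by +¥587 trillion; first-round consumption changes by −c × ΔT = −0.78 × (−¥587 trillion) = +¥457.86 trillion.
Expenditure multiplier = 1/(1 − c(1−t)) = 1/(1 − 0.78×0.86) = 1/0.3292 ≈ 3.038.
The tax multiplier is −c × k ≈ −2.369, so ΔY = k × (−c·ΔT) = (+¥457.86 trillion) / 0.3292 ≈ +¥1,390.8 trillion.

+¥1,390.8 trillion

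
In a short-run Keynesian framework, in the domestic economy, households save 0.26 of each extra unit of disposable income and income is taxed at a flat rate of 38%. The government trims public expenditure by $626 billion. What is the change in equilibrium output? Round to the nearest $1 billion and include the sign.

MPC = 1 − MPS = 1 − 0.26 = 0.74.
Government-spending multiplier = 1/(1 − c(1−t)) = 1/(1 − 0.74×0.62) = 1/0.5412 ≈ 1.848.
ΔY = k × ΔG = (−$626 billion) / 0.5412 ≈ −$1,157 billion.

−$1,157 billion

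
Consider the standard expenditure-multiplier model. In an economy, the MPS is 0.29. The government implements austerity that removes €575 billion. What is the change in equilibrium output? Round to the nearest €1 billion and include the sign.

MPC = 1 − MPS = 1 − 0.29 = 0.71.
Expenditure multiplier = 1/(1 − MPC) = 1/(1 − 0.71) = 1/0.29 ≈ 3.448.
ΔY = k × ΔG = (−€575 billion) / 0.29 ≈ −€1,983 billion.

−€1,983 billion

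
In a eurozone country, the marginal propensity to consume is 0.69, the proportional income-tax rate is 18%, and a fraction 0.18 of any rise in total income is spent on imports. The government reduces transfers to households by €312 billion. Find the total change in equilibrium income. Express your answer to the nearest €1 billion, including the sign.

−€351 billion

The transfer change shifts disposable income by −€312 billion, so first-round consumption changes by c·ΔTR = 0.69 × (−€312 billion) = −€215.28 billion.
Expenditure multiplier = 1/(1 − c(1−t) + m) = 1/(1 − 0.69×0.82 + 0.18) = 1/0.6142 ≈ 1.628.
The transfer multiplier is c × k ≈ 1.123, so ΔY = k × (c·ΔTR) = (−€215.28 billion) / 0.6142 ≈ −€351 billion.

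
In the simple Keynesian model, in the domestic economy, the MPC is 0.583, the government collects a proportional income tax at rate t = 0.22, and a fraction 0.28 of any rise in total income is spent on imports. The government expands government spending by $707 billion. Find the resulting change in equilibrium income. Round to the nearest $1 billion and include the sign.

Government-spending multiplier = 1/(1 − c(1−t) + m) = 1/(1 − 0.583×0.78 + 0.28) = 1/0.82526 ≈ 1.212.
ΔY = k × ΔG = (+$707 billion) / 0.82526 ≈ +$857 billion.

+$857 billion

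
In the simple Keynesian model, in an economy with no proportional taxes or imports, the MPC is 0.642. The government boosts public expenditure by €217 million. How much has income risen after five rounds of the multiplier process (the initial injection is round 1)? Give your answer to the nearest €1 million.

€540 million

Round 1 adds ΔG = €217 million; each later round is MPC = 0.642 times the previous.
After 5 rounds: 217 + 139.314 + 89.439588 + 57.420215496 + 36.863778348432 = ΔG·(1 − c^5)/(1 − c) = 217 × (1 − 0.109062422579232)/0.358 ≈ €540 million.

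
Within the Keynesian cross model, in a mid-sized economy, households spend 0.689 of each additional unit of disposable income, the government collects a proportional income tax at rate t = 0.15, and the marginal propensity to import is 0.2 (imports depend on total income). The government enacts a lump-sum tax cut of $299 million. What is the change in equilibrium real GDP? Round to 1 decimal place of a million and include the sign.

A lump-sum tax change of −$299 million shifts disposable income by +$299 million; first-round consumption changes by −c × ΔT = −0.689 × (−$299 million) = +$206.011 million.
Expenditure multiplier = 1/(1 − c(1−t) + m) = 1/(1 − 0.689×0.85 + 0.2) = 1/0.61435 ≈ 1.628.
The tax multiplier is −c × k ≈ −1.122, so ΔY = k × (−c·ΔT) = (+$206.011 million) / 0.61435 ≈ +$335.3 million.

+$335.3 million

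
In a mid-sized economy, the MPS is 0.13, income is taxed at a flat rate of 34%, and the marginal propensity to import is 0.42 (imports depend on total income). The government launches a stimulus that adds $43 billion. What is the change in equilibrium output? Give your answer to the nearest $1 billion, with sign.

MPC = 1 − MPS = 1 − 0.13 = 0.87.
Expenditure multiplier = 1/(1 − c(1−t) + m) = 1/(1 − 0.87×0.66 + 0.42) = 1/0.8458 ≈ 1.182.
ΔY = k × ΔG = (+$43 billion) / 0.8458 ≈ +$51 billion.

+$51 billion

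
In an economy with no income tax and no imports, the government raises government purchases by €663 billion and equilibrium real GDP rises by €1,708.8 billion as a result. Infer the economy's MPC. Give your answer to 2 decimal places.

Implied spending multiplier k = ΔY/ΔG = 1,708.8/663 ≈ 2.5774.
Since k = 1/(1 − MPC), MPC = 1 − 1/k = 1 − ΔG/ΔY = 1 − 663/1,708.8 ≈ 0.61.

0.61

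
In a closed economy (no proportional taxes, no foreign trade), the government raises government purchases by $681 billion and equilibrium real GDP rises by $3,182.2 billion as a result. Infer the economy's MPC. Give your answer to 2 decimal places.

0.79

Implied spending multiplier k = ΔY/ΔG = 3,182.2/681 ≈ 4.6728.
Since k = 1/(1 − MPC), MPC = 1 − 1/k = 1 − ΔG/ΔY = 1 − 681/3,182.2 ≈ 0.79.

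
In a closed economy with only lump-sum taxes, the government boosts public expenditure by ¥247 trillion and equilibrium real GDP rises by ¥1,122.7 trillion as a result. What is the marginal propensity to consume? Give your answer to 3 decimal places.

0.780

Implied spending multiplier k = ΔY/ΔG = 1,122.7/247 ≈ 4.5453.
Since k = 1/(1 − MPC), MPC = 1 − 1/k = 1 − ΔG/ΔY = 1 − 247/1,122.7 ≈ 0.780.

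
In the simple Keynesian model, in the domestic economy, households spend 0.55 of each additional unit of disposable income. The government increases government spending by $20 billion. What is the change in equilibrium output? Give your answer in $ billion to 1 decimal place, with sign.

+$44.4 billion

Expenditure multiplier = 1/(1 − MPC) = 1/(1 − 0.55) = 1/0.45 ≈ 2.222.
ΔY = k × ΔG = (+$20 billion) / 0.45 ≈ +$44.4 billion.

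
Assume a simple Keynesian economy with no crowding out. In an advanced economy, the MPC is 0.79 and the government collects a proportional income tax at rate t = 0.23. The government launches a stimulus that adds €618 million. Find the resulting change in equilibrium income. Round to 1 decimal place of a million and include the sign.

Spending multiplier = 1/(1 − c(1−t)) = 1/(1 − 0.79×0.77) = 1/0.3917 ≈ 2.553.
ΔY = k × ΔG = (+€618 million) / 0.3917 ≈ +€1,577.7 million.

+€1,577.7 million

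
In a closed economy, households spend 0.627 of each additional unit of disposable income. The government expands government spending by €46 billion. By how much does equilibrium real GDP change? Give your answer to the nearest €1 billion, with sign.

Government-spending multiplier = 1/(1 − MPC) = 1/(1 − 0.627) = 1/0.373 ≈ 2.681.
ΔY = k × ΔG = (+€46 billion) / 0.373 ≈ +€123 billion.

+€123 billion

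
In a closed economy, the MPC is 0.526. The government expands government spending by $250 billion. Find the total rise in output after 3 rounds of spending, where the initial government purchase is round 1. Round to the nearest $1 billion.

Round 1 adds ΔG = $250 billion; each later round is MPC = 0.526 times the previous.
After 3 rounds: 250 + 131.5 + 69.169 = ΔG·(1 − c^3)/(1 − c) = 250 × (1 − 0.145531576)/0.474 ≈ $451 billion.

$451 billion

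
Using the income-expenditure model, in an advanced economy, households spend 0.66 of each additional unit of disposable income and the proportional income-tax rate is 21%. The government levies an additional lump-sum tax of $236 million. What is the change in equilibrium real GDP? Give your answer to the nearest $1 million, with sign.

−$325 million

A lump-sum tax change of +$236 million shifts disposable income by −$236 million; first-round consumption changes by −c × ΔT = −0.66 × (+$236 million) = −$155.76 million.
Expenditure multiplier = 1/(1 − c(1−t)) = 1/(1 − 0.66×0.79) = 1/0.4786 ≈ 2.089.
The tax multiplier is −c × k ≈ −1.379, so ΔY = k × (−c·ΔT) = (−$155.76 million) / 0.4786 ≈ −$325 million.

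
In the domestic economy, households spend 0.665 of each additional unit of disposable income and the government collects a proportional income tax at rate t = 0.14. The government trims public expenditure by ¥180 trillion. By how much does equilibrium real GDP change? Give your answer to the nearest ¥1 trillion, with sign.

Spending multiplier = 1/(1 − c(1−t)) = 1/(1 − 0.665×0.86) = 1/0.4281 ≈ 2.336.
ΔY = k × ΔG = (−¥180 trillion) / 0.4281 ≈ −¥420 trillion.

−¥420 trillion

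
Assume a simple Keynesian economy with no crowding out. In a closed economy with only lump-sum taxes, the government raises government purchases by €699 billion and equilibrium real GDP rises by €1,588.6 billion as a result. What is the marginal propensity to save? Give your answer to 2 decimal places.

Implied spending multiplier k = ΔY/ΔG = 1,588.6/699 ≈ 2.2727.
Since k = 1/(1 − MPC), MPC = 1 − 1/k = 1 − ΔG/ΔY = 1 − 699/1,588.6 ≈ 0.56.
MPS = 1 − MPC = 0.44.

0.44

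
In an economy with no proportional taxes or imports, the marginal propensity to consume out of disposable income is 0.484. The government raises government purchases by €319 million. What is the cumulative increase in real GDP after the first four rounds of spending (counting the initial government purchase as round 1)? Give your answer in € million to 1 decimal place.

€584.3 million

Round 1 adds ΔG = €319 million; each later round is MPC = 0.484 times the previous.
After 4 rounds: 319 + 154.396 + 74.727664 + 36.168189376 = ΔG·(1 − c^4)/(1 − c) = 319 × (1 − 0.054875873536)/0.516 ≈ €584.3 million.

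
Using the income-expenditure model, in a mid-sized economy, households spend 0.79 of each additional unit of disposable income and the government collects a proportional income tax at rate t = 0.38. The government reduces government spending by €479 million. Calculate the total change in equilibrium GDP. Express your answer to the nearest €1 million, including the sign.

Government-spending multiplier = 1/(1 − c(1−t)) = 1/(1 − 0.79×0.62) = 1/0.5102 ≈ 1.96.
ΔY = k × ΔG = (−€479 million) / 0.5102 ≈ −€939 million.

−€939 million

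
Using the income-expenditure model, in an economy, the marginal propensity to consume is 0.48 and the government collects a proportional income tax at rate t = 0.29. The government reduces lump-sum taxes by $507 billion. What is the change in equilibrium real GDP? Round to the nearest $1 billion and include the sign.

+$369 billion

A lump-sum tax change of −$507 billion shifts disposable income by +$507 billion; first-round consumption changes by −c × ΔT = −0.48 × (−$507 billion) = +$243.36 billion.
Expenditure multiplier = 1/(1 − c(1−t)) = 1/(1 − 0.48×0.71) = 1/0.6592 ≈ 1.517.
The tax multiplier is −c × k ≈ −0.728, so ΔY = k × (−c·ΔT) = (+$243.36 billion) / 0.6592 ≈ +$369 billion.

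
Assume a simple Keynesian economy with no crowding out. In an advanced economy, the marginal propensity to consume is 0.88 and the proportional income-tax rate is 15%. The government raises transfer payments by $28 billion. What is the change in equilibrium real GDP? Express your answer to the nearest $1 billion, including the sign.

The transfer change shifts disposable income by +$28 billion, so first-round consumption changes by c·ΔTR = 0.88 × (+$28 billion) = +$24.64 billion.
Expenditure multiplier = 1/(1 − c(1−t)) = 1/(1 − 0.88×0.85) = 1/0.252 ≈ 3.968.
The transfer multiplier is c × k ≈ 3.492, so ΔY = k × (c·ΔTR) = (+$24.64 billion) / 0.252 ≈ +$98 billion.

+$98 billion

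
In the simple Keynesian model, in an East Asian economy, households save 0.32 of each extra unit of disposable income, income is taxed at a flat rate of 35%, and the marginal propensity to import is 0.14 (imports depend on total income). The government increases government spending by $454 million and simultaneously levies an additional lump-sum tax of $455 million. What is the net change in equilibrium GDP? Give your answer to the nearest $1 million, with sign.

MPC = 1 − MPS = 1 − 0.32 = 0.68.
Expenditure multiplier = 1/(1 − c(1−t) + m) = 1/(1 − 0.68×0.65 + 0.14) = 1/0.698 ≈ 1.433.
ΔG contributes k·ΔG = (+$454 million) / 0.698 ≈ +$650.4 million.
ΔT of +$455 million changes first-round spending by −c·ΔT = −$309.4 million, contributing k·(−c·ΔT) = (−$309.4 million) / 0.698 ≈ −$443.3 million.
Net ΔY = k(ΔG − c·ΔT) = (+$144.6 million) / 0.698 ≈ +$207 million.

+$207 million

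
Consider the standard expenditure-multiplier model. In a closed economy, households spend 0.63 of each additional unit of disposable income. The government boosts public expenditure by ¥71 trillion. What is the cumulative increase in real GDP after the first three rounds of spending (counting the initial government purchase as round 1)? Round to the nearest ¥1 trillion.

Round 1 adds ΔG = ¥71 trillion; each later round is MPC = 0.63 times the previous.
After 3 rounds: 71 + 44.73 + 28.1799 = ΔG·(1 − c^3)/(1 − c) = 71 × (1 − 0.250047)/0.37 ≈ ¥144 trillion.

¥144 trillion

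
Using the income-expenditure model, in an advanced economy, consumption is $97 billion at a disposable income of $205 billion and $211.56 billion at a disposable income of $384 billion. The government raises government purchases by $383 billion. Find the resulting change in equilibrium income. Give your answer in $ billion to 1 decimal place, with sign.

+$1,063.9 billion

MPC = ΔC/ΔYd = (211.56 − 97)/(384 − 205) = 114.56/179 = 0.64.
Government-spending multiplier = 1/(1 − MPC) = 1/(1 − 0.64) = 1/0.36 ≈ 2.778.
ΔY = k × ΔG = (+$383 billion) / 0.36 ≈ +$1,063.9 billion.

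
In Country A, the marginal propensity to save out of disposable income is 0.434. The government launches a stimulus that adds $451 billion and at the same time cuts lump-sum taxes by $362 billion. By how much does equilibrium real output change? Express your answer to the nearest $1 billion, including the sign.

+$1,511 billion

MPC = 1 − MPS = 1 − 0.434 = 0.566.
Expenditure multiplier = 1/(1 − MPC) = 1/(1 − 0.566) = 1/0.434 ≈ 2.304.
ΔG contributes k·ΔG = (+$451 billion) / 0.434 ≈ +$1,039.2 billion.
ΔT of −$362 billion changes first-round spending by −c·ΔT = +$204.892 billion, contributing k·(−c·ΔT) = (+$204.892 billion) / 0.434 ≈ +$472.1 billion.
Net ΔY = k(ΔG − c·ΔT) = (+$655.892 billion) / 0.434 ≈ +$1,511 billion.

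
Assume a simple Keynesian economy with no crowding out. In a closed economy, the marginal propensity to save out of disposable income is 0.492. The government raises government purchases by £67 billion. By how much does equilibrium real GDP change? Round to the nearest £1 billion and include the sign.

+£136 billion

MPC = 1 − MPS = 1 − 0.492 = 0.508.
Government-spending multiplier = 1/(1 − MPC) = 1/(1 − 0.508) = 1/0.492 ≈ 2.033.
ΔY = k × ΔG = (+£67 billion) / 0.492 ≈ +£136 billion.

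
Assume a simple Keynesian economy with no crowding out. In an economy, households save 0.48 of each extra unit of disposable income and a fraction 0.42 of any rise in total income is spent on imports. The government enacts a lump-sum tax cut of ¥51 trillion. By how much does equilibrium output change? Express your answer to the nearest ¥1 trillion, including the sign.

MPC = 1 − MPS = 1 − 0.48 = 0.52.
A lump-sum tax change of −¥51 trillion shifts disposable income by +¥51 trillion; first-round consumption changes by −c × ΔT = −0.52 × (−¥51 trillion) = +¥26.52 trillion.
Expenditure multiplier = 1/(1 − c + m) = 1/(1 − 0.52 + 0.42) = 1/0.9 ≈ 1.111.
The tax multiplier is −c × k ≈ −0.578, so ΔY = k × (−c·ΔT) = (+¥26.52 trillion) / 0.9 ≈ +¥29 trillion.

+¥29 trillion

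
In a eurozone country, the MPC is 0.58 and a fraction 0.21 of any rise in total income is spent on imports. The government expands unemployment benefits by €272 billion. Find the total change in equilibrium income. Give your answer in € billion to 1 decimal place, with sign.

+€250.4 billion

The transfer change shifts disposable income by +€272 billion, so first-round consumption changes by c·ΔTR = 0.58 × (+€272 billion) = +€157.76 billion.
Expenditure multiplier = 1/(1 − c + m) = 1/(1 − 0.58 + 0.21) = 1/0.63 ≈ 1.587.
The transfer multiplier is c × k ≈ 0.921, so ΔY = k × (c·ΔTR) = (+€157.76 billion) / 0.63 ≈ +€250.4 billion.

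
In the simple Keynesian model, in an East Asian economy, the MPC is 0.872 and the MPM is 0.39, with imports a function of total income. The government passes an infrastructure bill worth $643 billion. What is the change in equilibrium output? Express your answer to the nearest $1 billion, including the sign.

Government-spending multiplier = 1/(1 − c + m) = 1/(1 − 0.872 + 0.39) = 1/0.518 ≈ 1.931.
ΔY = k × ΔG = (+$643 billion) / 0.518 ≈ +$1,241 billion.

+$1,241 billion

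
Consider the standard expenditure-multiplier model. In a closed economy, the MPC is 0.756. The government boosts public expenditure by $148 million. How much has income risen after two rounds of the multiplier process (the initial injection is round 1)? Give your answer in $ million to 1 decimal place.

Round 1 adds ΔG = $148 million; each later round is MPC = 0.756 times the previous.
After 2 rounds: 148 + 111.888 = ΔG·(1 − c^2)/(1 − c) = 148 × (1 − 0.571536)/0.244 ≈ $259.9 million.

$259.9 million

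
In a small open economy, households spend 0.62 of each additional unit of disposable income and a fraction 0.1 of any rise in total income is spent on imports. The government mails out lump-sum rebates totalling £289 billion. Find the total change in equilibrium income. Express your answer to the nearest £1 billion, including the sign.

A lump-sum tax change of −£289 billion shifts disposable income by +£289 billion; first-round consumption changes by −c × ΔT = −0.62 × (−£289 billion) = +£179.18 billion.
Expenditure multiplier = 1/(1 − c + m) = 1/(1 − 0.62 + 0.1) = 1/0.48 ≈ 2.083.
The tax multiplier is −c × k ≈ −1.292, so ΔY = k × (−c·ΔT) = (+£179.18 billion) / 0.48 ≈ +£373 billion.

+£373 billion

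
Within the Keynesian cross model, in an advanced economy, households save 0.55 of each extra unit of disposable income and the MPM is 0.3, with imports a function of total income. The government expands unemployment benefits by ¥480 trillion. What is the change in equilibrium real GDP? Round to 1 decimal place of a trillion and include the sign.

+¥254.1 trillion

MPC = 1 − MPS = 1 − 0.55 = 0.45.
The transfer change shifts disposable income by +¥480 trillion, so first-round consumption changes by c·ΔTR = 0.45 × (+¥480 trillion) = +¥216 trillion.
Expenditure multiplier = 1/(1 − c + m) = 1/(1 − 0.45 + 0.3) = 1/0.85 ≈ 1.176.
The transfer multiplier is c × k ≈ 0.529, so ΔY = k × (c·ΔTR) = (+¥216 trillion) / 0.85 ≈ +¥254.1 trillion.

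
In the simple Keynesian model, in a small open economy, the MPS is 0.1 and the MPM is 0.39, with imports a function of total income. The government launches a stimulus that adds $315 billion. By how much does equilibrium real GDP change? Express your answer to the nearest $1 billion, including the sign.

+$643 billion

MPC = 1 − MPS = 1 − 0.1 = 0.9.
Expenditure multiplier = 1/(1 − c + m) = 1/(1 − 0.9 + 0.39) = 1/0.49 ≈ 2.041.
ΔY = k × ΔG = (+$315 billion) / 0.49 ≈ +$643 billion.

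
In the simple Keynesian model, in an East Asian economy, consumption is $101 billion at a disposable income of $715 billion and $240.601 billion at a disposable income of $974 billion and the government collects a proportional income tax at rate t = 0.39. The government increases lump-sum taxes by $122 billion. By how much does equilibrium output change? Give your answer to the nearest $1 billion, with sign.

MPC = ΔC/ΔYd = (240.601 − 101)/(974 − 715) = 139.601/259 = 0.539.
A lump-sum tax change of +$122 billion shifts disposable income by −$122 billion; first-round consumption changes by −c × ΔT = −0.539 × (+$122 billion) = −$65.758 billion.
Expenditure multiplier = 1/(1 − c(1−t)) = 1/(1 − 0.539×0.61) = 1/0.67121 ≈ 1.49.
The tax multiplier is −c × k ≈ −0.803, so ΔY = k × (−c·ΔT) = (−$65.758 billion) / 0.67121 ≈ −$98 billion.

−$98 billion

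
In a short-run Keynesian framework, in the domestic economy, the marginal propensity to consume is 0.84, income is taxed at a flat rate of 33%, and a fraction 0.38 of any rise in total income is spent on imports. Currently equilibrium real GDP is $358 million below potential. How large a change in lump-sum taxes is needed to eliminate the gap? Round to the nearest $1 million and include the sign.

−$348 million

Spending multiplier = 1/(1 − c(1−t) + m) = 1/(1 − 0.84×0.67 + 0.38) = 1/0.8172 ≈ 1.224.
Tax multiplier = −c·k = −0.84/0.8172 ≈ −1.028. Need ΔY = +$358 million, so ΔT = ΔY/(−c·k) = −(+$358 million) × 0.8172 / 0.84 ≈ −$348 million.
The government should cut lump-sum taxes by $348 million.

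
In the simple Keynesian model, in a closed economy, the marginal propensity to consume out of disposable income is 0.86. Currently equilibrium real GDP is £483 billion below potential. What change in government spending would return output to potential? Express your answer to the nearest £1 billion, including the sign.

+£68 billion

Spending multiplier = 1/(1 − MPC) = 1/(1 − 0.86) = 1/0.14 ≈ 7.143.
Need ΔY = +£483 billion, so ΔG = ΔY/k = (+£483 billion) × 0.14 ≈ +£68 billion.
The government should increase government spending by £68 billion.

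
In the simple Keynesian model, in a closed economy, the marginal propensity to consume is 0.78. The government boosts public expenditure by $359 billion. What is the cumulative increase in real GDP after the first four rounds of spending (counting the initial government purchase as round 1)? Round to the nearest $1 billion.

$1,028 billion

Round 1 adds ΔG = $359 billion; each later round is MPC = 0.78 times the previous.
After 4 rounds: 359 + 280.02 + 218.4156 + 170.364168 = ΔG·(1 − c^4)/(1 − c) = 359 × (1 − 0.37015056)/0.22 ≈ $1,028 billion.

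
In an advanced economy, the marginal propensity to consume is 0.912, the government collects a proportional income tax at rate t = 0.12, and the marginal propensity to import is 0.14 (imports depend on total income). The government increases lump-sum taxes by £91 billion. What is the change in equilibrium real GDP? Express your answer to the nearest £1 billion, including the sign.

A lump-sum tax change of +£91 billion shifts disposable income by −£91 billion; first-round consumption changes by −c × ΔT = −0.912 × (+£91 billion) = −£82.992 billion.
Expenditure multiplier = 1/(1 − c(1−t) + m) = 1/(1 − 0.912×0.88 + 0.14) = 1/0.33744 ≈ 2.963.
The tax multiplier is −c × k ≈ −2.703, so ΔY = k × (−c·ΔT) = (−£82.992 billion) / 0.33744 ≈ −£246 billion.

−£246 billion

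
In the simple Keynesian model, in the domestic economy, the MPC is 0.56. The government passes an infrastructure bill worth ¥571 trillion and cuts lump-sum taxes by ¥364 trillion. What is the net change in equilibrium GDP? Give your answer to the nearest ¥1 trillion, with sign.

+¥1,761 trillion

Expenditure multiplier = 1/(1 − MPC) = 1/(1 − 0.56) = 1/0.44 ≈ 2.273.
ΔG contributes k·ΔG = (+¥571 trillion) / 0.44 ≈ +¥1,297.7 trillion.
ΔT of −¥364 trillion changes first-round spending by −c·ΔT = +¥203.84 trillion, contributing k·(−c·ΔT) = (+¥203.84 trillion) / 0.44 ≈ +¥463.3 trillion.
Net ΔY = k(ΔG − c·ΔT) = (+¥774.84 trillion) / 0.44 = +¥1,761 trillion.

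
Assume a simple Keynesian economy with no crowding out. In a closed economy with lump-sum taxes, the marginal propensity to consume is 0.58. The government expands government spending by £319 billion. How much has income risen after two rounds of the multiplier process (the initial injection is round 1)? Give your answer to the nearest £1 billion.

Round 1 adds ΔG = £319 billion; each later round is MPC = 0.58 times the previous.
After 2 rounds: 319 + 185.02 = ΔG·(1 − c^2)/(1 − c) = 319 × (1 − 0.3364)/0.42 ≈ £504 billion.

£504 billion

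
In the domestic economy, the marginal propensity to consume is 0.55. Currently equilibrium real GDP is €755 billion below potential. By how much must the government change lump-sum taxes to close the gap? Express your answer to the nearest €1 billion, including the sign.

Spending multiplier = 1/(1 − MPC) = 1/(1 − 0.55) = 1/0.45 ≈ 2.222.
Tax multiplier = −c·k = −0.55/0.45 ≈ −1.222. Need ΔY = +€755 billion, so ΔT = ΔY/(−c·k) = −(+€755 billion) × 0.45 / 0.55 ≈ −€618 billion.
The government should cut lump-sum taxes by €618 billion.

−€618 billion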